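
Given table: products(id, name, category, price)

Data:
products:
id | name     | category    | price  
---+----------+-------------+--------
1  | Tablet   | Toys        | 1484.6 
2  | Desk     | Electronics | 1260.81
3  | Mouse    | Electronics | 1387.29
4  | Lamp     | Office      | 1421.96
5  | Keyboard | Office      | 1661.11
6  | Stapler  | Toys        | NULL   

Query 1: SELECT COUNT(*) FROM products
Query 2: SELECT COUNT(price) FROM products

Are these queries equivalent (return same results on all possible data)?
No, not equivalent

Query 1 returns: [(6,)]
Query 2 returns: [(5,)]

Reason: COUNT(*) includes NULLs, COUNT(column) excludes them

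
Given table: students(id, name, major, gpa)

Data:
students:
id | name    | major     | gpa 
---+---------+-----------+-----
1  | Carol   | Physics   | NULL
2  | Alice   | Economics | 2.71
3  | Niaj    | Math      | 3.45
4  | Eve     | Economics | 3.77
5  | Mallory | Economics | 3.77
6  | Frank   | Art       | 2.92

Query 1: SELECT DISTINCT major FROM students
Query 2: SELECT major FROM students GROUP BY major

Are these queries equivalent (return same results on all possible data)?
Yes, equivalent

Both queries return: [('Art',), ('Economics',), ('Math',), ('Physics',)]

Reason: Both get unique majors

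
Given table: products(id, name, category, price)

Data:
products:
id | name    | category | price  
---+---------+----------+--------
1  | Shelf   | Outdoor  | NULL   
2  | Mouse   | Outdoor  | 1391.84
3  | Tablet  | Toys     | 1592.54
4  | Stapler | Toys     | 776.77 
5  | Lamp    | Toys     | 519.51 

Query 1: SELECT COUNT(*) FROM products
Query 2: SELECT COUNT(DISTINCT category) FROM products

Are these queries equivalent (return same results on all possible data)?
No, not equivalent

Query 1 returns: [(5,)]
Query 2 returns: [(2,)]

Reason: COUNT(*) counts rows, COUNT(DISTINCT category) counts unique categorys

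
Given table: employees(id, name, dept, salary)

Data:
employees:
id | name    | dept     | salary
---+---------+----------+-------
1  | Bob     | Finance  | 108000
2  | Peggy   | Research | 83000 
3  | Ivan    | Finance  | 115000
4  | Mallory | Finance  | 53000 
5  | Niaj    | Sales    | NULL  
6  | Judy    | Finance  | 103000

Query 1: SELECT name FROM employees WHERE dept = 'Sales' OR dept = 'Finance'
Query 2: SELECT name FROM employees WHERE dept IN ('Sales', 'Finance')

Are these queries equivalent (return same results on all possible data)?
Yes, equivalent

Both queries return: [('Bob',), ('Ivan',), ('Judy',), ('Mallory',), ('Niaj',)]

Reason: OR vs IN are equivalent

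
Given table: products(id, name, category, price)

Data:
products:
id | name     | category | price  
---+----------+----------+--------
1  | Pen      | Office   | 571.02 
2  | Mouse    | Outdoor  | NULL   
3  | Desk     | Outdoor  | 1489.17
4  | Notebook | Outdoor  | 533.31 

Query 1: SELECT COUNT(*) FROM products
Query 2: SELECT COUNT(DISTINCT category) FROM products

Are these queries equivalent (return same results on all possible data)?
No, not equivalent

Query 1 returns: [(4,)]
Query 2 returns: [(2,)]

Reason: COUNT(*) counts rows, COUNT(DISTINCT category) counts unique categorys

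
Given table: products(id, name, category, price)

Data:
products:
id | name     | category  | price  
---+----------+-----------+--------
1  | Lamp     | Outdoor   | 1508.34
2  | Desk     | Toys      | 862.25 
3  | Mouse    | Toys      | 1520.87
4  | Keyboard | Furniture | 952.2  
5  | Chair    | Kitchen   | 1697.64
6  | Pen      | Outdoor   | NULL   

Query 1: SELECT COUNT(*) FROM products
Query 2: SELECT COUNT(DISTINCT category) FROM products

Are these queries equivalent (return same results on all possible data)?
No, not equivalent

Query 1 returns: [(6,)]
Query 2 returns: [(4,)]

Reason: COUNT(*) counts rows, COUNT(DISTINCT category) counts unique categorys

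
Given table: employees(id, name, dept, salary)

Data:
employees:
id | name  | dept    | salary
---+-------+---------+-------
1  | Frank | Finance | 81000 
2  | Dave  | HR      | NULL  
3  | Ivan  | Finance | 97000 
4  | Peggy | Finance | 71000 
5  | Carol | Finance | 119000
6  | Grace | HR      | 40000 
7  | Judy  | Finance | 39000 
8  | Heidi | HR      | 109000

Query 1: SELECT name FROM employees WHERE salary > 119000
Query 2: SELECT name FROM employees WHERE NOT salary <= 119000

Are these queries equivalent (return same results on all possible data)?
Yes, equivalent

Both queries return: []

Reason: Both filter salary > 119000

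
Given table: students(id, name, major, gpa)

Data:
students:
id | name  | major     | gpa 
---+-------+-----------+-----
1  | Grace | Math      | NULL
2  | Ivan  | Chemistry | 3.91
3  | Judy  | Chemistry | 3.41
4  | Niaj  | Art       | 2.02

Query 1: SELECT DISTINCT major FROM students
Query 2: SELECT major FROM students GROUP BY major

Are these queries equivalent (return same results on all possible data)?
Yes, equivalent

Both queries return: [('Art',), ('Chemistry',), ('Math',)]

Reason: Both get unique majors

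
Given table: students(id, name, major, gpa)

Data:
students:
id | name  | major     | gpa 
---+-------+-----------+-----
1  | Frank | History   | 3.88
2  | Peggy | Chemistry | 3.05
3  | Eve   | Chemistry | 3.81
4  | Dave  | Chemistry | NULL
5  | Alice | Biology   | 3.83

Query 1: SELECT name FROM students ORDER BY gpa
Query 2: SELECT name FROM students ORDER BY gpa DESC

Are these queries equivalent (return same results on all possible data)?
No, not equivalent

Query 1 returns: [('Dave',), ('Peggy',), ('Eve',), ('Alice',), ('Frank',)]
Query 2 returns: [('Frank',), ('Alice',), ('Eve',), ('Peggy',), ('Dave',)]

Reason: ASC vs DESC gives opposite ordering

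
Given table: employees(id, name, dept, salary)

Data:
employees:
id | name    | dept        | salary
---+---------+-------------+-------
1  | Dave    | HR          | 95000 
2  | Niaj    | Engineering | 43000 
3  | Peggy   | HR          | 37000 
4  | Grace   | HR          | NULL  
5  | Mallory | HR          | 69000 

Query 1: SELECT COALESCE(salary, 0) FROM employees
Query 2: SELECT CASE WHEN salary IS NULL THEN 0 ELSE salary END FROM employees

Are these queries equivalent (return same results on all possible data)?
Yes, equivalent

Both queries return: [(0,), (37000,), (43000,), (69000,), (95000,)]

Reason: COALESCE vs CASE for NULL handling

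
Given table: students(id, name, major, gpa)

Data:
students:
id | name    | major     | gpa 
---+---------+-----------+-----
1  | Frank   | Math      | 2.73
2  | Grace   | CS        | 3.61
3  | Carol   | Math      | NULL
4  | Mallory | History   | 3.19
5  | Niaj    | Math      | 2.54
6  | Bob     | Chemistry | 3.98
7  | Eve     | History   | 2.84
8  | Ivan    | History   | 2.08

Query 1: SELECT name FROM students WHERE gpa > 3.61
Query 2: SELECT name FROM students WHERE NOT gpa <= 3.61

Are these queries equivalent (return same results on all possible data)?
Yes, equivalent

Both queries return: [('Bob',)]

Reason: Both filter gpa > 3.61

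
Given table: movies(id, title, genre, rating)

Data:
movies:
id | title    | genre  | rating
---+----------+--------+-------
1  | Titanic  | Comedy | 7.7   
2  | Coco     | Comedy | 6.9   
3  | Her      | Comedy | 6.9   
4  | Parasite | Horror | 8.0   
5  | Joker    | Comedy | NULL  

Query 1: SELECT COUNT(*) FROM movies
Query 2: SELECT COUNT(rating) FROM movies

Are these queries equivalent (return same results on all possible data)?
No, not equivalent

Query 1 returns: [(5,)]
Query 2 returns: [(4,)]

Reason: COUNT(*) includes NULLs, COUNT(column) excludes them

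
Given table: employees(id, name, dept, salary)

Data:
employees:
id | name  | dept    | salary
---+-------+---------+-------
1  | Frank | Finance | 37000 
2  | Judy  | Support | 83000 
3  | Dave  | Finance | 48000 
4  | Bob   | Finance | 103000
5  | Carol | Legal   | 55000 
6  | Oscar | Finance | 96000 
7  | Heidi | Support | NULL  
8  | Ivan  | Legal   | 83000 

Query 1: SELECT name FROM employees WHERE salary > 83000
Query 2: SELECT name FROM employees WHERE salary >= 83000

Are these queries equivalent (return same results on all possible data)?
No, not equivalent

Query 1 returns: [('Bob',), ('Oscar',)]
Query 2 returns: [('Judy',), ('Bob',), ('Oscar',), ('Ivan',)]

Reason: > vs >= gives different results when salary = 83000 exists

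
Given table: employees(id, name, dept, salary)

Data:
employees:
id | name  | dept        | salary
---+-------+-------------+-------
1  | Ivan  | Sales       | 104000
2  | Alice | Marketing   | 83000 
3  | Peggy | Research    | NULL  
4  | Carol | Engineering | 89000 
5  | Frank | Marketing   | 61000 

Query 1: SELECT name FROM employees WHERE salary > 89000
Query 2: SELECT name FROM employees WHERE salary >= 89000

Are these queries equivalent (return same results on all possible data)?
No, not equivalent

Query 1 returns: [('Ivan',)]
Query 2 returns: [('Ivan',), ('Carol',)]

Reason: > vs >= gives different results when salary = 89000 exists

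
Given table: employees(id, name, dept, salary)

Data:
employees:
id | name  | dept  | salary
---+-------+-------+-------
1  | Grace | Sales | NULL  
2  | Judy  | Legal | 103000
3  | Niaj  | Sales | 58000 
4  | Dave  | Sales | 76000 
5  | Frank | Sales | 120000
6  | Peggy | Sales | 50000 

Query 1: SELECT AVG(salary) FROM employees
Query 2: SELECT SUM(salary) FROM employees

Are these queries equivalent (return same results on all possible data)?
No, not equivalent

Query 1 returns: [(81400.0,)]
Query 2 returns: [(407000,)]

Reason: AVG vs SUM give different aggregate values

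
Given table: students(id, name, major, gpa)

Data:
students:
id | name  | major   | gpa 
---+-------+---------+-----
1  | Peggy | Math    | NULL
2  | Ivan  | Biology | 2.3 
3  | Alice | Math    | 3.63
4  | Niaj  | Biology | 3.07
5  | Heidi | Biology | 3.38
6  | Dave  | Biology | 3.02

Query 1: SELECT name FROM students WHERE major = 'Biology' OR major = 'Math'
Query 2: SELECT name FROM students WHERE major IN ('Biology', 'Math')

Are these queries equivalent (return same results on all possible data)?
Yes, equivalent

Both queries return: [('Alice',), ('Dave',), ('Heidi',), ('Ivan',), ('Niaj',), ('Peggy',)]

Reason: OR vs IN are equivalent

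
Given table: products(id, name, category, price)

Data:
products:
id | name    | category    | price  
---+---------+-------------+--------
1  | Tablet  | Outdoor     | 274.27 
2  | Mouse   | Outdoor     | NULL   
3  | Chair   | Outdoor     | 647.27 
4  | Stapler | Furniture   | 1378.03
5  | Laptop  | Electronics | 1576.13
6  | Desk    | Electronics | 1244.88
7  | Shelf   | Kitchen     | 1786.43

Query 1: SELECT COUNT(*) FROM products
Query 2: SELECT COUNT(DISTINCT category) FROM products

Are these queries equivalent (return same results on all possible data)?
No, not equivalent

Query 1 returns: [(7,)]
Query 2 returns: [(4,)]

Reason: COUNT(*) counts rows, COUNT(DISTINCT category) counts unique categorys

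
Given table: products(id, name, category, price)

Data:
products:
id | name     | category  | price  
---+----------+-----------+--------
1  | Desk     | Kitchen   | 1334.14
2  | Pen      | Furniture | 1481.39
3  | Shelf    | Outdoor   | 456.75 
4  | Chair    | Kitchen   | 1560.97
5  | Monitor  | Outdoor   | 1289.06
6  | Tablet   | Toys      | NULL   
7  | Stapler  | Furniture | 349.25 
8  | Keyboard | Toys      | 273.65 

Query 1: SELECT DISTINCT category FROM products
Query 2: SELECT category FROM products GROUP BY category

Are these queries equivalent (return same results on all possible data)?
Yes, equivalent

Both queries return: [('Furniture',), ('Kitchen',), ('Outdoor',), ('Toys',)]

Reason: Both get unique categorys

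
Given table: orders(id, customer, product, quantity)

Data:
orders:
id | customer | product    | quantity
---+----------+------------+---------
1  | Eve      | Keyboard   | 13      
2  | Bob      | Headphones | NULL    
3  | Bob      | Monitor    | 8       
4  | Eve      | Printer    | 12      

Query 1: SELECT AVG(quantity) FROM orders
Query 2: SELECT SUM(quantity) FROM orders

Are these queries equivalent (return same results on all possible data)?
No, not equivalent

Query 1 returns: [(11.0,)]
Query 2 returns: [(33,)]

Reason: AVG vs SUM give different aggregate values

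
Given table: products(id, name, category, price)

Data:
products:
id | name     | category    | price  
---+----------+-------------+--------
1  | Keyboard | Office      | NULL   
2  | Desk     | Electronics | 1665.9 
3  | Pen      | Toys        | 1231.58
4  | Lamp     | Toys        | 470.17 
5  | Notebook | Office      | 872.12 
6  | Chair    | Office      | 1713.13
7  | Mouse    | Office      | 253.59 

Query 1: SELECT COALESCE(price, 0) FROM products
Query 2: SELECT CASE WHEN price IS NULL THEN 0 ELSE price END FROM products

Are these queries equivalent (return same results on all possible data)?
Yes, equivalent

Both queries return: [(0,), (253.59,), (470.17,), (872.12,), (1231.58,), (1665.9,), (1713.13,)]

Reason: COALESCE vs CASE for NULL handling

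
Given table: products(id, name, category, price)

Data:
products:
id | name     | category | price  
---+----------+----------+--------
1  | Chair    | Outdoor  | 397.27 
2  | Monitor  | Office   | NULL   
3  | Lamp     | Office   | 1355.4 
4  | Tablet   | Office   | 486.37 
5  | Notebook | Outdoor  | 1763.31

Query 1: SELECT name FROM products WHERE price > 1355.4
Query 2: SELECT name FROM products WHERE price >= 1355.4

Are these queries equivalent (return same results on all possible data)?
No, not equivalent

Query 1 returns: [('Notebook',)]
Query 2 returns: [('Lamp',), ('Notebook',)]

Reason: > vs >= gives different results when price = 1355.4 exists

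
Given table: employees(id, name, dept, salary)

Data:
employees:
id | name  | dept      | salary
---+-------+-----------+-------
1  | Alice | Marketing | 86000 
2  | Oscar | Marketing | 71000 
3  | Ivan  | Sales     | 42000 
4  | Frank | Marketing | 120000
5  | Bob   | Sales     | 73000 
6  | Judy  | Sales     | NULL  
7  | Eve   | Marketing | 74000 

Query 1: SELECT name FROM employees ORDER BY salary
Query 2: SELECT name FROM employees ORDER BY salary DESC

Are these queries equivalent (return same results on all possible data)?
No, not equivalent

Query 1 returns: [('Judy',), ('Ivan',), ('Oscar',), ('Bob',), ('Eve',), ('Alice',), ('Frank',)]
Query 2 returns: [('Frank',), ('Alice',), ('Eve',), ('Bob',), ('Oscar',), ('Ivan',), ('Judy',)]

Reason: ASC vs DESC gives opposite ordering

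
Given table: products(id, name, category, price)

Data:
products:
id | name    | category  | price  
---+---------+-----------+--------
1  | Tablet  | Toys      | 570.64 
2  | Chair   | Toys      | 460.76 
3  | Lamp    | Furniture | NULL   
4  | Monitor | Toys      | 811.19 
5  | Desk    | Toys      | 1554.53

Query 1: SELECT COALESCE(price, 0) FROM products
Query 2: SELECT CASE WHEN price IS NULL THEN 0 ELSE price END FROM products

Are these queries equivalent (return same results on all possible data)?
Yes, equivalent

Both queries return: [(0,), (460.76,), (570.64,), (811.19,), (1554.53,)]

Reason: COALESCE vs CASE for NULL handling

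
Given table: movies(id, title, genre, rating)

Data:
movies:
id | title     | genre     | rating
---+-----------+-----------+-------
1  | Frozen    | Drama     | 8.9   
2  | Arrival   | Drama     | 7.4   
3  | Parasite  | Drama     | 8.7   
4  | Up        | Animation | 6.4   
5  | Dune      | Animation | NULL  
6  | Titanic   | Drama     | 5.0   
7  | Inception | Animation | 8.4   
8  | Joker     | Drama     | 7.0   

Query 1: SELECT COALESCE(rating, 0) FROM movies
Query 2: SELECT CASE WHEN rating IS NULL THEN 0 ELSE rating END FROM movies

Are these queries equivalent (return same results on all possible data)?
Yes, equivalent

Both queries return: [(0,), (5.0,), (6.4,), (7.0,), (7.4,), (8.4,), (8.7,), (8.9,)]

Reason: COALESCE vs CASE for NULL handling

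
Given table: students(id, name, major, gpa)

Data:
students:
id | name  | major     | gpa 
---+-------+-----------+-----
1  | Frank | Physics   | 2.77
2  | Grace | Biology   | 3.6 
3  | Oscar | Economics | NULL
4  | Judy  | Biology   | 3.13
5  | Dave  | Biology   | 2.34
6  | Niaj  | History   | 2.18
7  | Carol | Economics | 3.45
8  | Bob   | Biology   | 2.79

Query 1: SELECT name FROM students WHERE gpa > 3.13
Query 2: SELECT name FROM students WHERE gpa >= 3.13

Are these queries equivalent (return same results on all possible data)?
No, not equivalent

Query 1 returns: [('Grace',), ('Carol',)]
Query 2 returns: [('Grace',), ('Judy',), ('Carol',)]

Reason: > vs >= gives different results when gpa = 3.13 exists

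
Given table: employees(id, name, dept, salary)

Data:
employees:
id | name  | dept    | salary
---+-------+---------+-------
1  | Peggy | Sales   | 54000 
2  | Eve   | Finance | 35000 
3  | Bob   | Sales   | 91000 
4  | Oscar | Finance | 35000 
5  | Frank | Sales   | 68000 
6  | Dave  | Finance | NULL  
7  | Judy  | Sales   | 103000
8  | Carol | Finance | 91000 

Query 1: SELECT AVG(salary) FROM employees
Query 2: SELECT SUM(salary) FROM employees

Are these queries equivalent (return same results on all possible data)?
No, not equivalent

Query 1 returns: [(68142.85714285714,)]
Query 2 returns: [(477000,)]

Reason: AVG vs SUM give different aggregate values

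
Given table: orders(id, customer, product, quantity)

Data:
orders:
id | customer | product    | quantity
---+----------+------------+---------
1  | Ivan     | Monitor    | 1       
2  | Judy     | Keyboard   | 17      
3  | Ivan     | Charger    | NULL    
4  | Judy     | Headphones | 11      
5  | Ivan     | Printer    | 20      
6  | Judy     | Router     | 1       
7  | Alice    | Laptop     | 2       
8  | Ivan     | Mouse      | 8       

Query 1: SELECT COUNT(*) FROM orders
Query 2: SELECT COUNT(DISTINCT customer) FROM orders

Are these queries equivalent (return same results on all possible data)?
No, not equivalent

Query 1 returns: [(8,)]
Query 2 returns: [(3,)]

Reason: COUNT(*) counts rows, COUNT(DISTINCT customer) counts unique customers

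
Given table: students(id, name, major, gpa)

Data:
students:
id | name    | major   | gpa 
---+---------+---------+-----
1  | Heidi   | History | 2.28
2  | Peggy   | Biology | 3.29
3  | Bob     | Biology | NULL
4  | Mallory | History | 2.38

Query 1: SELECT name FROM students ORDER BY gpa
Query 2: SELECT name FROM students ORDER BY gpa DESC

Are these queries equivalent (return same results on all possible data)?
No, not equivalent

Query 1 returns: [('Bob',), ('Heidi',), ('Mallory',), ('Peggy',)]
Query 2 returns: [('Peggy',), ('Mallory',), ('Heidi',), ('Bob',)]

Reason: ASC vs DESC gives opposite ordering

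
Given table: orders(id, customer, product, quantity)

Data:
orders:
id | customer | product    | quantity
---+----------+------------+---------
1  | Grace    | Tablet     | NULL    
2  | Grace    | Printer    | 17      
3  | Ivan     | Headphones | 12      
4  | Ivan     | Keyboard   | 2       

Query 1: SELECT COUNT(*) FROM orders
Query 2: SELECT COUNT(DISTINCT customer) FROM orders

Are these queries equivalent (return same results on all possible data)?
No, not equivalent

Query 1 returns: [(4,)]
Query 2 returns: [(2,)]

Reason: COUNT(*) counts rows, COUNT(DISTINCT customer) counts unique customers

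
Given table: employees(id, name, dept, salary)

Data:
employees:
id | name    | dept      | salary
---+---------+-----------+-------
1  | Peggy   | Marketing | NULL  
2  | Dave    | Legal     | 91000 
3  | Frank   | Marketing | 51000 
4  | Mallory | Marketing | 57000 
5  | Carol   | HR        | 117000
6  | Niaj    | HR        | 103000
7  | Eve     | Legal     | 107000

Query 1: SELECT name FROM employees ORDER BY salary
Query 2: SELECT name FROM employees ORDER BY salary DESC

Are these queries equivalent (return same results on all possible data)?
No, not equivalent

Query 1 returns: [('Peggy',), ('Frank',), ('Mallory',), ('Dave',), ('Niaj',), ('Eve',), ('Carol',)]
Query 2 returns: [('Carol',), ('Eve',), ('Niaj',), ('Dave',), ('Mallory',), ('Frank',), ('Peggy',)]

Reason: ASC vs DESC gives opposite ordering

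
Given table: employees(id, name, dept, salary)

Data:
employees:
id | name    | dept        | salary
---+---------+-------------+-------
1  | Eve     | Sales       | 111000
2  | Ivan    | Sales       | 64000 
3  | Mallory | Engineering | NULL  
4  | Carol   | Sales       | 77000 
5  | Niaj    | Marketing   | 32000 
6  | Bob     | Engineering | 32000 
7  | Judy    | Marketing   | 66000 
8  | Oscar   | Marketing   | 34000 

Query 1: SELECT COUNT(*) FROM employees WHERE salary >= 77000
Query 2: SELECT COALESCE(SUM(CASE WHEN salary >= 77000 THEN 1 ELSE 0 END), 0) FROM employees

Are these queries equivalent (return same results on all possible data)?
Yes, equivalent

Both queries return: [(2,)]

Reason: COUNT with WHERE vs conditional SUM (COALESCE handles empty-table NULL)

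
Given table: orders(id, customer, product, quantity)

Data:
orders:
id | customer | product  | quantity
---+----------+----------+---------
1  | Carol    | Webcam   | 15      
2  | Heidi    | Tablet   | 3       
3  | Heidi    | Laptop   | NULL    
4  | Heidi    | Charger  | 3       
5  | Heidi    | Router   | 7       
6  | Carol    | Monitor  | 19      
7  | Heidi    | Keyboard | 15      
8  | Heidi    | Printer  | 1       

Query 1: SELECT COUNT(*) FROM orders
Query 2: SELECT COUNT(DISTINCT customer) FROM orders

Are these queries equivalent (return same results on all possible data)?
No, not equivalent

Query 1 returns: [(8,)]
Query 2 returns: [(2,)]

Reason: COUNT(*) counts rows, COUNT(DISTINCT customer) counts unique customers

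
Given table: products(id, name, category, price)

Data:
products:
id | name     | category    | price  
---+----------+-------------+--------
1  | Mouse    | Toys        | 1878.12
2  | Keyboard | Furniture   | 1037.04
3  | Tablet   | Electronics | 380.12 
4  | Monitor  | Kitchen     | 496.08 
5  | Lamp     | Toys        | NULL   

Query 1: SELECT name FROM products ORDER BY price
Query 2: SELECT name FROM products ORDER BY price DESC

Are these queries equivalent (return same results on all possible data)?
No, not equivalent

Query 1 returns: [('Lamp',), ('Tablet',), ('Monitor',), ('Keyboard',), ('Mouse',)]
Query 2 returns: [('Mouse',), ('Keyboard',), ('Monitor',), ('Tablet',), ('Lamp',)]

Reason: ASC vs DESC gives opposite ordering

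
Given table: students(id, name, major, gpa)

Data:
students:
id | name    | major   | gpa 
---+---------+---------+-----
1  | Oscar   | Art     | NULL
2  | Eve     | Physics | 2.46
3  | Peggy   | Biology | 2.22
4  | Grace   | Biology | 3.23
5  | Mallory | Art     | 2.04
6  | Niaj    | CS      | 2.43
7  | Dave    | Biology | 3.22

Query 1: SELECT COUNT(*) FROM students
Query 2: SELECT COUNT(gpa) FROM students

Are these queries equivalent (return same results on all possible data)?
No, not equivalent

Query 1 returns: [(7,)]
Query 2 returns: [(6,)]

Reason: COUNT(*) includes NULLs, COUNT(column) excludes them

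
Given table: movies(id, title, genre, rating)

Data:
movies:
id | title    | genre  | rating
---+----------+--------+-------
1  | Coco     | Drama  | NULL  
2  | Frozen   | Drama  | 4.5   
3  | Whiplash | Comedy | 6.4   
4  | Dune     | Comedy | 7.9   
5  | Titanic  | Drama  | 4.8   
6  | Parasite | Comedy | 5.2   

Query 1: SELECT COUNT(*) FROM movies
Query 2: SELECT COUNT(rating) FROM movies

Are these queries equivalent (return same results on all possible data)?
No, not equivalent

Query 1 returns: [(6,)]
Query 2 returns: [(5,)]

Reason: COUNT(*) includes NULLs, COUNT(column) excludes them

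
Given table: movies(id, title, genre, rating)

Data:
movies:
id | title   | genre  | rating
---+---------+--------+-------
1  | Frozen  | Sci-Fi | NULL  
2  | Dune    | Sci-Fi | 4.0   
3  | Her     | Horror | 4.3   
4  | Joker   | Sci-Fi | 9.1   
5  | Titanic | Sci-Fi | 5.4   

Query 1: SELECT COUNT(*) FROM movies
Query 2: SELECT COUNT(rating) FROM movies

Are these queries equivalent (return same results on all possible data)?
No, not equivalent

Query 1 returns: [(5,)]
Query 2 returns: [(4,)]

Reason: COUNT(*) includes NULLs, COUNT(column) excludes them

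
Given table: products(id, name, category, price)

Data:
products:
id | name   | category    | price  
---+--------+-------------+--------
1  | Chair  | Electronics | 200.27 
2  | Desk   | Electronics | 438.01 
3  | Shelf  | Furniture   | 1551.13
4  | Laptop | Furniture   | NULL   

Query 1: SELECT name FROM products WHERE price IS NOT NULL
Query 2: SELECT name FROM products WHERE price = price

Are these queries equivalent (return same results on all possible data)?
Yes, equivalent

Both queries return: [('Chair',), ('Desk',), ('Shelf',)]

Reason: IS NOT NULL vs self-equality (both exclude NULLs)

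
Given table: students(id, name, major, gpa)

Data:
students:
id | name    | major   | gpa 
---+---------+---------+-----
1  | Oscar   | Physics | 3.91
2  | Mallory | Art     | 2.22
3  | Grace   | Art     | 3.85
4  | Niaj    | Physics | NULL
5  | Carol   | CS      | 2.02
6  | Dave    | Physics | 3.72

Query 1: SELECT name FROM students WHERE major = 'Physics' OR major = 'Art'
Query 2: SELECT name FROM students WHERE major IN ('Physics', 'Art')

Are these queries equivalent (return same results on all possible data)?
Yes, equivalent

Both queries return: [('Dave',), ('Grace',), ('Mallory',), ('Niaj',), ('Oscar',)]

Reason: OR vs IN are equivalent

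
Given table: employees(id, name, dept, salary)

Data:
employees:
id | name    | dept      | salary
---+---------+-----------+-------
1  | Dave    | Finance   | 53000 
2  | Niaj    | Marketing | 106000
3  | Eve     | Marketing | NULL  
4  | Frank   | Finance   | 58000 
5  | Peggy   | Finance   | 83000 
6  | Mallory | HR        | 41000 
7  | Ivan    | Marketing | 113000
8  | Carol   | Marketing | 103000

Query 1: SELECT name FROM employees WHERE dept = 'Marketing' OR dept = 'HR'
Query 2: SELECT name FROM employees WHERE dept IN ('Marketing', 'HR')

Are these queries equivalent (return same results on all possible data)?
Yes, equivalent

Both queries return: [('Carol',), ('Eve',), ('Ivan',), ('Mallory',), ('Niaj',)]

Reason: OR vs IN are equivalent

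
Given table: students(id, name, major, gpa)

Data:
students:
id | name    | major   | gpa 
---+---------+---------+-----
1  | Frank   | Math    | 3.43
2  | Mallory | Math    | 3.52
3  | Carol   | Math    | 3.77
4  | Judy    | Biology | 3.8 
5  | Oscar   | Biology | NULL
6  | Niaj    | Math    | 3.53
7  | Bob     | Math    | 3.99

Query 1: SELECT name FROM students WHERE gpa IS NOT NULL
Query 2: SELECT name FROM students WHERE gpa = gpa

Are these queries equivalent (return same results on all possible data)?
Yes, equivalent

Both queries return: [('Bob',), ('Carol',), ('Frank',), ('Judy',), ('Mallory',), ('Niaj',)]

Reason: IS NOT NULL vs self-equality (both exclude NULLs)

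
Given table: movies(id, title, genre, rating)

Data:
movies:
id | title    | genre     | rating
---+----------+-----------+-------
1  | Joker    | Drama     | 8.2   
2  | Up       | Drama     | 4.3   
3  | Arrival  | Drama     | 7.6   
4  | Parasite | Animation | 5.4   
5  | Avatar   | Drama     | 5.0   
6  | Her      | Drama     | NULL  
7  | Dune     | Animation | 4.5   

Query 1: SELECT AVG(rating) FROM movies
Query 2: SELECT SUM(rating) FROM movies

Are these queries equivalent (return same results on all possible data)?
No, not equivalent

Query 1 returns: [(5.833333333333333,)]
Query 2 returns: [(35.0,)]

Reason: AVG vs SUM give different aggregate values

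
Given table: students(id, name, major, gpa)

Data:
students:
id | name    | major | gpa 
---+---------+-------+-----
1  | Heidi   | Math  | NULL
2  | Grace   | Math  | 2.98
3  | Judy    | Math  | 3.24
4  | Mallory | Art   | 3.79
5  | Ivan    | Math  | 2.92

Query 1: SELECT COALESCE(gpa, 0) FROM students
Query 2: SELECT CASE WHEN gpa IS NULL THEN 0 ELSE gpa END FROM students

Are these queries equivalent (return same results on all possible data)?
Yes, equivalent

Both queries return: [(0,), (2.92,), (2.98,), (3.24,), (3.79,)]

Reason: COALESCE vs CASE for NULL handling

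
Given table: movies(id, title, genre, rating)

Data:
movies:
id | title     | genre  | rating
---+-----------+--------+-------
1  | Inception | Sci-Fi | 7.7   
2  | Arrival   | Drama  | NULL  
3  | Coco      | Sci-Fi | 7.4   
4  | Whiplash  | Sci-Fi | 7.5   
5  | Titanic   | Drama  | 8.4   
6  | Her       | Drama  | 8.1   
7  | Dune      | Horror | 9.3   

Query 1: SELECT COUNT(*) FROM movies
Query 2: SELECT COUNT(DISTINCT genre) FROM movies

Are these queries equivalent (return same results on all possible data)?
No, not equivalent

Query 1 returns: [(7,)]
Query 2 returns: [(3,)]

Reason: COUNT(*) counts rows, COUNT(DISTINCT genre) counts unique genres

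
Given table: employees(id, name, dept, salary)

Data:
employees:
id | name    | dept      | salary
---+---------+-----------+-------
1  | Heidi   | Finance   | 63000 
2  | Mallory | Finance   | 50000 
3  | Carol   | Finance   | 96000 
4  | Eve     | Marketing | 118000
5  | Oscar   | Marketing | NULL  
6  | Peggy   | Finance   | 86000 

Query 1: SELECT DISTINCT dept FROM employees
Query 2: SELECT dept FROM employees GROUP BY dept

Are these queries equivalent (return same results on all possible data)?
Yes, equivalent

Both queries return: [('Finance',), ('Marketing',)]

Reason: Both get unique depts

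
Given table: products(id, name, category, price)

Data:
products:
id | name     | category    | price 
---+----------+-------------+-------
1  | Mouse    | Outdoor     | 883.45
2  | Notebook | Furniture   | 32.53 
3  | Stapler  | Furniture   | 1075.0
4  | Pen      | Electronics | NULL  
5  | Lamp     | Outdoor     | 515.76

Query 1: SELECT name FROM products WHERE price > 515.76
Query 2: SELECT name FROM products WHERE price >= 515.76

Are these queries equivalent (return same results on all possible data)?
No, not equivalent

Query 1 returns: [('Mouse',), ('Stapler',)]
Query 2 returns: [('Mouse',), ('Stapler',), ('Lamp',)]

Reason: > vs >= gives different results when price = 515.76 exists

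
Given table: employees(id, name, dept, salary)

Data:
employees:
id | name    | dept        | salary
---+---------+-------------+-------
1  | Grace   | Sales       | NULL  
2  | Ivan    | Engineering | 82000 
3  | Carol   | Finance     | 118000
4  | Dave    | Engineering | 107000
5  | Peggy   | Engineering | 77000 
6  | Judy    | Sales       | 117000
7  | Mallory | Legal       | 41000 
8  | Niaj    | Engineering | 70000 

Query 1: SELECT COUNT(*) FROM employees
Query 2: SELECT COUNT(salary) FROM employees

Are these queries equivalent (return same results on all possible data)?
No, not equivalent

Query 1 returns: [(8,)]
Query 2 returns: [(7,)]

Reason: COUNT(*) includes NULLs, COUNT(column) excludes them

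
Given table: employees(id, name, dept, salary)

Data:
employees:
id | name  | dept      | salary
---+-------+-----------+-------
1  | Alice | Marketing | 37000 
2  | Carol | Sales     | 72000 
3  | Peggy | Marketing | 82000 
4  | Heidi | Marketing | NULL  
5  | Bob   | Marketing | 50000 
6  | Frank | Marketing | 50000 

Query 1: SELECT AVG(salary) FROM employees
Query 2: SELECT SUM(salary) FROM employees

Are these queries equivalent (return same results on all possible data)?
No, not equivalent

Query 1 returns: [(58200.0,)]
Query 2 returns: [(291000,)]

Reason: AVG vs SUM give different aggregate values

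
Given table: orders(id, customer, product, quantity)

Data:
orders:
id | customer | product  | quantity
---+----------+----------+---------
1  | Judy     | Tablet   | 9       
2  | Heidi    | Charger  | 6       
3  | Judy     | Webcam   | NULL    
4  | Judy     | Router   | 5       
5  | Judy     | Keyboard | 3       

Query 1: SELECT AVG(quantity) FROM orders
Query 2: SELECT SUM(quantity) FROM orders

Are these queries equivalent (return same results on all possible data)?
No, not equivalent

Query 1 returns: [(5.75,)]
Query 2 returns: [(23,)]

Reason: AVG vs SUM give different aggregate values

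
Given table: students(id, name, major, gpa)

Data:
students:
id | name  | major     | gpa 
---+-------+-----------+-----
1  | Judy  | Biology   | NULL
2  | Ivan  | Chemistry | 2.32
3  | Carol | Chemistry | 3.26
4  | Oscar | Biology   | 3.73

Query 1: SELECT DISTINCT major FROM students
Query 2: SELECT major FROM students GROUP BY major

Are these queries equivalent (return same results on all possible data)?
Yes, equivalent

Both queries return: [('Biology',), ('Chemistry',)]

Reason: Both get unique majors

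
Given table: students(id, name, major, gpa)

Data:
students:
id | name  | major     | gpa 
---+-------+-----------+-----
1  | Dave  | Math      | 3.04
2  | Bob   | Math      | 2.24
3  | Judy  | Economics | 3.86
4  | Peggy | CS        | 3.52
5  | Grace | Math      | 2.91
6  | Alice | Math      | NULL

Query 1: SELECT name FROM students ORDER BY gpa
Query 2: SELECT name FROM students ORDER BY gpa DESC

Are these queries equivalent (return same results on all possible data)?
No, not equivalent

Query 1 returns: [('Alice',), ('Bob',), ('Grace',), ('Dave',), ('Peggy',), ('Judy',)]
Query 2 returns: [('Judy',), ('Peggy',), ('Dave',), ('Grace',), ('Bob',), ('Alice',)]

Reason: ASC vs DESC gives opposite ordering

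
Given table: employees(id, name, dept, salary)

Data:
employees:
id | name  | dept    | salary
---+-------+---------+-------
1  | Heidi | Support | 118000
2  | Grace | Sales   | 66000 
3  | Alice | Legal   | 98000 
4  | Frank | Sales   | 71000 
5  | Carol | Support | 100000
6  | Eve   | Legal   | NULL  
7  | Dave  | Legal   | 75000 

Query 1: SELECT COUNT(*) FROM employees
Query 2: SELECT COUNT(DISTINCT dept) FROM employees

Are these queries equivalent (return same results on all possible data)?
No, not equivalent

Query 1 returns: [(7,)]
Query 2 returns: [(3,)]

Reason: COUNT(*) counts rows, COUNT(DISTINCT dept) counts unique depts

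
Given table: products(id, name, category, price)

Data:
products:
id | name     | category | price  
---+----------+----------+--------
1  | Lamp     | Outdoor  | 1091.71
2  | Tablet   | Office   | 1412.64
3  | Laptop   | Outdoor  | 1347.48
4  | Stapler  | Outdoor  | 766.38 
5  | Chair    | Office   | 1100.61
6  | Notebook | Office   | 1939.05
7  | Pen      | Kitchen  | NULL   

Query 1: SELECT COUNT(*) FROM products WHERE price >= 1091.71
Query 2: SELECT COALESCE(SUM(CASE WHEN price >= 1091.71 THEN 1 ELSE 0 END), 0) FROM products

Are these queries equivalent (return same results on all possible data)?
Yes, equivalent

Both queries return: [(5,)]

Reason: COUNT with WHERE vs conditional SUM (COALESCE handles empty-table NULL)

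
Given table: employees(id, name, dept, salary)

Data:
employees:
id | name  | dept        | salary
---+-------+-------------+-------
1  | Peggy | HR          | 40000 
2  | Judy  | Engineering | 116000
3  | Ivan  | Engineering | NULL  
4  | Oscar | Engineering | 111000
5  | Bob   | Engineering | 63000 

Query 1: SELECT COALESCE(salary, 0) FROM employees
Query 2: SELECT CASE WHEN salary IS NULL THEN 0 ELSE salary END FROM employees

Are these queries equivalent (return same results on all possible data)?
Yes, equivalent

Both queries return: [(0,), (40000,), (63000,), (111000,), (116000,)]

Reason: COALESCE vs CASE for NULL handling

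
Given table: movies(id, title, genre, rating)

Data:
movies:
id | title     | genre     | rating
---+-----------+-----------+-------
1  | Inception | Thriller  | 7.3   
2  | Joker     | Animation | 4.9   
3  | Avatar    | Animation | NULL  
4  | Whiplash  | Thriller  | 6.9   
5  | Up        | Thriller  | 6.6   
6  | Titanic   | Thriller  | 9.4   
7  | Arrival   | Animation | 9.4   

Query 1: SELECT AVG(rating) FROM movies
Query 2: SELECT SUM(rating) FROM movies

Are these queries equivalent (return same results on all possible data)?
No, not equivalent

Query 1 returns: [(7.416666666666667,)]
Query 2 returns: [(44.5,)]

Reason: AVG vs SUM give different aggregate values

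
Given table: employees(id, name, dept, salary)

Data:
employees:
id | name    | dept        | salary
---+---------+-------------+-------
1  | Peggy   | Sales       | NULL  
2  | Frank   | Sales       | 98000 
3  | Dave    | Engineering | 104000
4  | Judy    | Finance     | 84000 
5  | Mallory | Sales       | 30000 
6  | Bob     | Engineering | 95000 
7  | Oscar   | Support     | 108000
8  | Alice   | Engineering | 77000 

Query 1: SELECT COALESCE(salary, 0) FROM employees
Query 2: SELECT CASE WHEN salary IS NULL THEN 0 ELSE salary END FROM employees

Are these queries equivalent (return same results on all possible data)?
Yes, equivalent

Both queries return: [(0,), (30000,), (77000,), (84000,), (95000,), (98000,), (104000,), (108000,)]

Reason: COALESCE vs CASE for NULL handling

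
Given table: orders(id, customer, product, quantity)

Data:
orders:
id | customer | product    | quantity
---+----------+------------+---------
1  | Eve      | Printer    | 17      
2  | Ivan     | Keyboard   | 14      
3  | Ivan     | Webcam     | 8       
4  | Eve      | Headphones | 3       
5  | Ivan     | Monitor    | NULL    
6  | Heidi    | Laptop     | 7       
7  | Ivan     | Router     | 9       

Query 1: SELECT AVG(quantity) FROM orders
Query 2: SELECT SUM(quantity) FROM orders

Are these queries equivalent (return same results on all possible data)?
No, not equivalent

Query 1 returns: [(9.666666666666666,)]
Query 2 returns: [(58,)]

Reason: AVG vs SUM give different aggregate values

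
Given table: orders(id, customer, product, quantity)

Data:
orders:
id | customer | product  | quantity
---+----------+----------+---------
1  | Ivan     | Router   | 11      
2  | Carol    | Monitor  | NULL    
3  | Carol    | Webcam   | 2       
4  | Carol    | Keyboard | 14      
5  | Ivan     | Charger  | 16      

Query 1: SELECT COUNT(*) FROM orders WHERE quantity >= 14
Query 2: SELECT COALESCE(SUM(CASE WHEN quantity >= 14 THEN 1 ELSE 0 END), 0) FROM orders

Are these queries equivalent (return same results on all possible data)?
Yes, equivalent

Both queries return: [(2,)]

Reason: COUNT with WHERE vs conditional SUM (COALESCE handles empty-table NULL)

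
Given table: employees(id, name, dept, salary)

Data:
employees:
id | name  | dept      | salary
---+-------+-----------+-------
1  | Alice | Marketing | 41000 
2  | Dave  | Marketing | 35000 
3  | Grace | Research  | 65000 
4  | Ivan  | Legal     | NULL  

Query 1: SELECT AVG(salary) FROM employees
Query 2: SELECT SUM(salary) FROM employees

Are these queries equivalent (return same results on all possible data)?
No, not equivalent

Query 1 returns: [(47000.0,)]
Query 2 returns: [(141000,)]

Reason: AVG vs SUM give different aggregate values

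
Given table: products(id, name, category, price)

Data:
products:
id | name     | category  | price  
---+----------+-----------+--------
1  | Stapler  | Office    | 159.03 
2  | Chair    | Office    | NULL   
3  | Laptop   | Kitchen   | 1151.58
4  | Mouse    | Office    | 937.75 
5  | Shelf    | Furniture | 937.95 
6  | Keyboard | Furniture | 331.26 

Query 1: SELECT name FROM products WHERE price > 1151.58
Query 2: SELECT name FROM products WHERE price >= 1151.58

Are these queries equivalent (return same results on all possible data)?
No, not equivalent

Query 1 returns: []
Query 2 returns: [('Laptop',)]

Reason: > vs >= gives different results when price = 1151.58 exists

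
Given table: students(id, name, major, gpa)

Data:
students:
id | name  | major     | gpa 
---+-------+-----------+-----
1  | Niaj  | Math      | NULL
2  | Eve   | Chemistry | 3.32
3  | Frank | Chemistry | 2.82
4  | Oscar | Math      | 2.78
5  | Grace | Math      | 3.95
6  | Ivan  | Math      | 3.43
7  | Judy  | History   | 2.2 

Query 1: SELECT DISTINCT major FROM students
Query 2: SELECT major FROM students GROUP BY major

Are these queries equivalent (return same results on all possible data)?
Yes, equivalent

Both queries return: [('Chemistry',), ('History',), ('Math',)]

Reason: Both get unique majors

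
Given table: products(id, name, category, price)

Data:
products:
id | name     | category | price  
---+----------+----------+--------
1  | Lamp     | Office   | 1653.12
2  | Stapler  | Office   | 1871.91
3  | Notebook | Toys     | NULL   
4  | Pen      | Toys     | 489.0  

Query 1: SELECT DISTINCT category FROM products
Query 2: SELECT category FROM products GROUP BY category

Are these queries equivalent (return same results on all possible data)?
Yes, equivalent

Both queries return: [('Office',), ('Toys',)]

Reason: Both get unique categorys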